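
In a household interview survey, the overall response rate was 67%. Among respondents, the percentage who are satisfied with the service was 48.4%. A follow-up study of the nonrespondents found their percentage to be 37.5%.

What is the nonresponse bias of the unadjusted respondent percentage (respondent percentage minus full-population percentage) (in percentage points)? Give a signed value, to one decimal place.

Nonresponse fraction = 1 − 0.67 = 0.33.
Bias = (nonresponse fraction) × (respondent percentage − nonrespondent percentage)
     = 0.33 × (48.4 − 37.5) = 0.33 × 10.9 = 3.597.

+3.6 percentage points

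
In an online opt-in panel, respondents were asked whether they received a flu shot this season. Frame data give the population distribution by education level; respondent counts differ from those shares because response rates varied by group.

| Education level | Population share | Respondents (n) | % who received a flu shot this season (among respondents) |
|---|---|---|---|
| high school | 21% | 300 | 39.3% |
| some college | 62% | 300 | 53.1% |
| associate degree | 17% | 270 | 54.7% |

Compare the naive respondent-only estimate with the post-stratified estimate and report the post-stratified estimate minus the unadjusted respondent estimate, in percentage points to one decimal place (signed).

+1.6 percentage points

Unadjusted (pooled respondent) estimate weights by respondent counts:
  (300/870)×39.3 + (300/870)×53.1 + (270/870)×54.7 = 48.8379%
Post-stratified estimate weights by population shares:
  0.21×39.3 + 0.62×53.1 + 0.17×54.7 = 50.474%
Difference = 50.474 − 48.8379 = 1.6361 pp.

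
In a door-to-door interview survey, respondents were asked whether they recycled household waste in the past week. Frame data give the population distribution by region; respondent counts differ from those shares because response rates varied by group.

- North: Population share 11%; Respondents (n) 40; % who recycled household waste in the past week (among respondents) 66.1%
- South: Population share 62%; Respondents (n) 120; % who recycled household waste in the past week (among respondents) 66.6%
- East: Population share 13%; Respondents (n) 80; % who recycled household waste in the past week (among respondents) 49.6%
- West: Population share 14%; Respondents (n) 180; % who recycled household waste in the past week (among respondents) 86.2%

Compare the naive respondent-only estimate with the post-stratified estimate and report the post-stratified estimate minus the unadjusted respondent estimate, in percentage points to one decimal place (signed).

-4.6 percentage points

Naive respondent-only estimate (weights = respondent counts):
  (40/420)×66.1 + (120/420)×66.6 + (80/420)×49.6 + (180/420)×86.2 = 71.7143%
Post-stratified estimate weights by population shares:
  0.11×66.1 + 0.62×66.6 + 0.13×49.6 + 0.14×86.2 = 67.079%
Difference = 67.079 − 71.7143 = -4.6353 pp.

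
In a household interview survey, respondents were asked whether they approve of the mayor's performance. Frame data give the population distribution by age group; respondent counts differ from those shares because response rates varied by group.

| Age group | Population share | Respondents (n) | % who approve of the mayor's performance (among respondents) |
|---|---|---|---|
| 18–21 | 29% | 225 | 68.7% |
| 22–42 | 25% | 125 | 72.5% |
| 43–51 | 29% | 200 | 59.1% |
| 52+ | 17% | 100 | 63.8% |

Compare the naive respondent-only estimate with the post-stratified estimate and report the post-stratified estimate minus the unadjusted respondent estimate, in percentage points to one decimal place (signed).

+0.3 percentage points

Unadjusted (pooled respondent) estimate weights by respondent counts:
  (225/650)×68.7 + (125/650)×72.5 + (200/650)×59.1 + (100/650)×63.8 = 65.7231%
Post-stratifying to population shares instead:
  0.29×68.7 + 0.25×72.5 + 0.29×59.1 + 0.17×63.8 = 66.033%
Difference = 66.033 − 65.7231 = 0.3099 pp.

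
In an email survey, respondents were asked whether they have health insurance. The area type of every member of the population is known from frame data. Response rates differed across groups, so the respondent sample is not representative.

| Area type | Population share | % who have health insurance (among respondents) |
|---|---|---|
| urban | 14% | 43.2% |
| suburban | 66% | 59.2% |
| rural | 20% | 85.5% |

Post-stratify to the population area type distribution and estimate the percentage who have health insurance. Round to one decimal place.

62.2%

Post-stratification weights by population share, not respondent share:
  urban: 0.14 × 43.2 = 6.048
  suburban: 0.66 × 59.2 = 39.072
  rural: 0.2 × 85.5 = 17.1
Post-stratified estimate = 62.22 → 62.2%.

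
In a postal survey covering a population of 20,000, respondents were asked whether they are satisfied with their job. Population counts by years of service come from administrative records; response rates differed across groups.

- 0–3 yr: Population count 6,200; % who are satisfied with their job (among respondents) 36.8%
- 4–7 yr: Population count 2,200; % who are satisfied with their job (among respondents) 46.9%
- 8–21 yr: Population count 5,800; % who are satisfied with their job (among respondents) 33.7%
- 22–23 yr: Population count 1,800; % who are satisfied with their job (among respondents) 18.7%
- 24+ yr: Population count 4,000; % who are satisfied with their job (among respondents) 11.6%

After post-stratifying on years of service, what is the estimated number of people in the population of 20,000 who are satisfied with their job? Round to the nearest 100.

6,100

Estimated count per cell = population count × respondent percentage:
  0–3 yr: 6,200 × 36.8% = 2281.6
  4–7 yr: 2,200 × 46.9% = 1031.8
  8–21 yr: 5,800 × 33.7% = 1954.6
  22–23 yr: 1,800 × 18.7% = 336.6
  24+ yr: 4,000 × 11.6% = 464
Estimated total = 6068.6 → 6,100.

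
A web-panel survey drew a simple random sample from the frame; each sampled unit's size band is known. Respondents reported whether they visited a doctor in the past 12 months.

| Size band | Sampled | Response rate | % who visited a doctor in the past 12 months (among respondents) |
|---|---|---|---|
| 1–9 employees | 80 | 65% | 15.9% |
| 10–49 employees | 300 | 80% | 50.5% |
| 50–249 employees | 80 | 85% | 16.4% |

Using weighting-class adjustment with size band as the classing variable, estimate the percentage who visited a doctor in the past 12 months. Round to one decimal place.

38.6%

Inverse-response-rate weighting restores each class to its sampled count, so class totals weight by n_sampled:
  1–9 employees: 80 × 15.9 = 1272
  10–49 employees: 300 × 50.5 = 15,150
  50–249 employees: 80 × 16.4 = 1312
Adjusted estimate = 17,734 / 460 = 38.5522 → 38.6%.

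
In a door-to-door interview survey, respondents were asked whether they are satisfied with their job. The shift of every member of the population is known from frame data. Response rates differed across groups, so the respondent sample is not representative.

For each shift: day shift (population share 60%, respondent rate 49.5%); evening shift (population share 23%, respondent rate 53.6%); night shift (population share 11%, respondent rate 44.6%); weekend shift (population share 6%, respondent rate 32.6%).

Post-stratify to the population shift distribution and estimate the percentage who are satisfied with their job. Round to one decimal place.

48.9%

Post-stratification weights by population share, not respondent share:
  day shift: 0.6 × 49.5 = 29.7
  evening shift: 0.23 × 53.6 = 12.328
  night shift: 0.11 × 44.6 = 4.906
  weekend shift: 0.06 × 32.6 = 1.956
Post-stratified estimate = 48.89 → 48.9%.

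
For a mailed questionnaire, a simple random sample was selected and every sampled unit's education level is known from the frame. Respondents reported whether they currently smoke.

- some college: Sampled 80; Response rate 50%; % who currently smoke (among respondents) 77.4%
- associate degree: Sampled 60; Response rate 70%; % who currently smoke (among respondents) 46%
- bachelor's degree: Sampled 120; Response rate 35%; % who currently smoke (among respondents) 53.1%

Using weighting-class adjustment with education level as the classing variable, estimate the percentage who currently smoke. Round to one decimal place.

Weighting each respondent by the inverse class response rate inflates each class back to its sampled size, so the class weight is n_sampled:
  some college: 80 × 77.4 = 6192
  associate degree: 60 × 46 = 2760
  bachelor's degree: 120 × 53.1 = 6372
Adjusted estimate = 15,324 / 260 = 58.9385 → 58.9%.

58.9%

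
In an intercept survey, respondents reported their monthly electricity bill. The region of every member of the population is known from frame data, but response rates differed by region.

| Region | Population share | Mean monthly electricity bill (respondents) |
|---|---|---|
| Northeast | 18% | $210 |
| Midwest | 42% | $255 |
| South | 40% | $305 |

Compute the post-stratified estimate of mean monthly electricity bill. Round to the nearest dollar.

Weight each group's respondent value by its population share:
  Northeast: 0.18 × 210 = 37.8
  Midwest: 0.42 × 255 = 107.1
  South: 0.4 × 305 = 122
Post-stratified estimate = 266.9 → $267.

$267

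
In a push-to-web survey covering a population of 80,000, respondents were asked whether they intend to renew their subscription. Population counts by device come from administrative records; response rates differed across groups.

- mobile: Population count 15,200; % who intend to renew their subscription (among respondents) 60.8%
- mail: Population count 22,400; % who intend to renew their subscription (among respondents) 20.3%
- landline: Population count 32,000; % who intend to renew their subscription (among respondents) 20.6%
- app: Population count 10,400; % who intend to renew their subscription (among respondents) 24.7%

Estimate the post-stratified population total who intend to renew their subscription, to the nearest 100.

Apply each group's respondent rate to its population count:
  mobile: 15,200 × 60.8% = 9241.6
  mail: 22,400 × 20.3% = 4547.2
  landline: 32,000 × 20.6% = 6592
  app: 10,400 × 24.7% = 2568.8
Estimated total = 22949.6 → 22,900.

22,900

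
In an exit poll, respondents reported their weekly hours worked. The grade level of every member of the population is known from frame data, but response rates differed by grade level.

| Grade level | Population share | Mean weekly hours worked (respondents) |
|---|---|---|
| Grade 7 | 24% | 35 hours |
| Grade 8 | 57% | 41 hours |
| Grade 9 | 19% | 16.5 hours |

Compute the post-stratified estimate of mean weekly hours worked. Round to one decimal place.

Weight each group's respondent value by its population share:
  Grade 7: 0.24 × 35 = 8.4
  Grade 8: 0.57 × 41 = 23.37
  Grade 9: 0.19 × 16.5 = 3.135
Post-stratified estimate = 34.905 → 34.9.

34.9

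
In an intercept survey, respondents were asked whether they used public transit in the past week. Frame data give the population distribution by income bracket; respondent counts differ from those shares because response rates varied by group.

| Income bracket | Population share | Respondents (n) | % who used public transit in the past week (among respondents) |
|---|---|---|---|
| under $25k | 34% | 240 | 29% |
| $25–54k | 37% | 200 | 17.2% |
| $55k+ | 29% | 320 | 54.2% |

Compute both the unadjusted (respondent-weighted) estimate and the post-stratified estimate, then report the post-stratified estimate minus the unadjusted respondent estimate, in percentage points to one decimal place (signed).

-4.6 percentage points

Naive respondent-only estimate (weights = respondent counts):
  (240/760)×29 + (200/760)×17.2 + (320/760)×54.2 = 36.5053%
Post-stratifying to population shares instead:
  0.34×29 + 0.37×17.2 + 0.29×54.2 = 31.942%
Difference = 31.942 − 36.5053 = -4.5633 pp.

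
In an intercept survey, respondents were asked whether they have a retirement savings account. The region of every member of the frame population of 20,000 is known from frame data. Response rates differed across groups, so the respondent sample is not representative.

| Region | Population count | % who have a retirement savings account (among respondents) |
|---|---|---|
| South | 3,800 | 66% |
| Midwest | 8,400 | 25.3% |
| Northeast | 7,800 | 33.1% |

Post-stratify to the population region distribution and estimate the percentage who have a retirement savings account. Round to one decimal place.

36.1%

Post-stratification weights by population share, not respondent share:
  South: (3,800/20,000) × 66 = 12.54
  Midwest: (8,400/20,000) × 25.3 = 10.626
  Northeast: (7,800/20,000) × 33.1 = 12.909
Post-stratified estimate = 36.075 → 36.1%.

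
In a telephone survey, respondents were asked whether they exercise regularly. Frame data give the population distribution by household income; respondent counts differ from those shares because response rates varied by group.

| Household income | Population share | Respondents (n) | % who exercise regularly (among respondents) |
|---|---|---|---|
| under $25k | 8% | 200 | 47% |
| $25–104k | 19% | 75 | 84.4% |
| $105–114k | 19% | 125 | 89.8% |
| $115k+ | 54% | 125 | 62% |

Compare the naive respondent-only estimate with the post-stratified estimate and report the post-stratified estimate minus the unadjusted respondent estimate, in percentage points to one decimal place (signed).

Unadjusted (pooled respondent) estimate weights by respondent counts:
  (200/525)×47 + (75/525)×84.4 + (125/525)×89.8 + (125/525)×62 = 66.1048%
Reweighting by population household income shares:
  0.08×47 + 0.19×84.4 + 0.19×89.8 + 0.54×62 = 70.338%
Difference = 70.338 − 66.1048 = 4.2332 pp.

+4.2 percentage points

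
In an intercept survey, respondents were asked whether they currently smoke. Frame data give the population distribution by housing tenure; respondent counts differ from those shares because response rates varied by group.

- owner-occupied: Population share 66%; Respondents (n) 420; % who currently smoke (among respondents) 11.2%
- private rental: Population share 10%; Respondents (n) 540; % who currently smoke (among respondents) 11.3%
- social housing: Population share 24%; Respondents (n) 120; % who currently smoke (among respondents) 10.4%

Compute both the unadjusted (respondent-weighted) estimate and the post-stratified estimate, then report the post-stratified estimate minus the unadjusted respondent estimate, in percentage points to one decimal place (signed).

-0.1 percentage points

Unadjusted (pooled respondent) estimate weights by respondent counts:
  (420/1080)×11.2 + (540/1080)×11.3 + (120/1080)×10.4 = 11.1611%
Post-stratifying to population shares instead:
  0.66×11.2 + 0.1×11.3 + 0.24×10.4 = 11.018%
Difference = 11.018 − 11.1611 = -0.1431 pp.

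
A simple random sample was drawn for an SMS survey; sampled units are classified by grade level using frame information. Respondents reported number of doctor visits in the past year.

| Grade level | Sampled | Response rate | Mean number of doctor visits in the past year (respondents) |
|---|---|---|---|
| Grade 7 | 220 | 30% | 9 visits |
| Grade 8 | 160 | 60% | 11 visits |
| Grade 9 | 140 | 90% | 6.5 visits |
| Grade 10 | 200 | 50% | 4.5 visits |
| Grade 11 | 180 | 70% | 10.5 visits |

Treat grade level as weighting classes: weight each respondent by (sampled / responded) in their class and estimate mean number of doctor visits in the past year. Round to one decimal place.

Each respondent's weight = sampled/responded in their class; summing within a class gives n_sampled, so:
  Grade 7: 220 × 9 = 1980
  Grade 8: 160 × 11 = 1760
  Grade 9: 140 × 6.5 = 910
  Grade 10: 200 × 4.5 = 900
  Grade 11: 180 × 10.5 = 1890
Adjusted estimate = 7440 / 900 = 8.26667 → 8.3.

8.3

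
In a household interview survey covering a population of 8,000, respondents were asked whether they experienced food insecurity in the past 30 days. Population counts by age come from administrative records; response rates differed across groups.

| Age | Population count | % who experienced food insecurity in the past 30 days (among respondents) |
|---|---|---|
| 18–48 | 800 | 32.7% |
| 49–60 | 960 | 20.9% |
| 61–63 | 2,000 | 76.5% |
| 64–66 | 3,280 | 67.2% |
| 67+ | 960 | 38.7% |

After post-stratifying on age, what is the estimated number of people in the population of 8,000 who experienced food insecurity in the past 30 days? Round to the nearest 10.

Estimated count per cell = population count × respondent percentage:
  18–48: 800 × 32.7% = 261.6
  49–60: 960 × 20.9% = 200.64
  61–63: 2,000 × 76.5% = 1530
  64–66: 3,280 × 67.2% = 2204.16
  67+: 960 × 38.7% = 371.52
Estimated total = 4567.92 → 4,570.

4,570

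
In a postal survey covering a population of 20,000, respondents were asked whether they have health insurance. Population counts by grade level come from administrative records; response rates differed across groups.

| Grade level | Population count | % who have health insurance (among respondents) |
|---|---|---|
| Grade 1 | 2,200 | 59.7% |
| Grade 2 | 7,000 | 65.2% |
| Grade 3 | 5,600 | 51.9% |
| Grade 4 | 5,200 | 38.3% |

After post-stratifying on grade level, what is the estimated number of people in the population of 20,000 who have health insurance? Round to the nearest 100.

10,800

Each cell contributes its population count × the respondent rate:
  Grade 1: 2,200 × 59.7% = 1313.4
  Grade 2: 7,000 × 65.2% = 4564
  Grade 3: 5,600 × 51.9% = 2906.4
  Grade 4: 5,200 × 38.3% = 1991.6
Estimated total = 10775.4 → 10,800.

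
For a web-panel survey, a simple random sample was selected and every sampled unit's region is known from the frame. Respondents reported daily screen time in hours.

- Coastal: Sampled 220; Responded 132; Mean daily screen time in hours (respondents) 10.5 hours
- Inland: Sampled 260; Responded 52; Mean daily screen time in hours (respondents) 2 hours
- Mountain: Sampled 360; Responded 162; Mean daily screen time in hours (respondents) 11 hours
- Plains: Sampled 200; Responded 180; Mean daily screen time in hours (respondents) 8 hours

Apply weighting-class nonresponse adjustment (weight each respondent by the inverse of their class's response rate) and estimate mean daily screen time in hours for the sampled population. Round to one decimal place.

Response rates by class: Coastal 132/220 = 60%, Inland 52/260 = 20%, Mountain 162/360 = 45%, Plains 180/200 = 90%.
Inverse-response-rate weighting restores each class to its sampled count, so class totals weight by n_sampled:
  Coastal: 220 × 10.5 = 2310
  Inland: 260 × 2 = 520
  Mountain: 360 × 11 = 3960
  Plains: 200 × 8 = 1600
Adjusted estimate = 8390 / 1,040 = 8.06731 → 8.1.

8.1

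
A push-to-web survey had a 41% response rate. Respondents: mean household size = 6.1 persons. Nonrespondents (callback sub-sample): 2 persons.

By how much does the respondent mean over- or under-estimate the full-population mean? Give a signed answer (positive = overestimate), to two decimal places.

+2.42

Nonresponse fraction = 1 − 0.41 = 0.59.
Bias = (nonresponse fraction) × (respondent mean − nonrespondent mean)
     = 0.59 × (6.1 − 2) = 0.59 × 4.1 = 2.419.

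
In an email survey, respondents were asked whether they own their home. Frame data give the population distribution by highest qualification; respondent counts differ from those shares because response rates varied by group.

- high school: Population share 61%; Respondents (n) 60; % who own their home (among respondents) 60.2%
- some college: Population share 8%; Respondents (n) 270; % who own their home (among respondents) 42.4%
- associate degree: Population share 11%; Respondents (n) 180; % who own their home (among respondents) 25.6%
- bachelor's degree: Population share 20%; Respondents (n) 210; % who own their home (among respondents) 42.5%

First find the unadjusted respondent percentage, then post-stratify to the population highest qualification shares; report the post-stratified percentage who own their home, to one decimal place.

Without adjustment, the pooled respondent share is:
  (60/720)×60.2 + (270/720)×42.4 + (180/720)×25.6 + (210/720)×42.5 = 39.7125%
Reweighting by population highest qualification shares:
  0.61×60.2 + 0.08×42.4 + 0.11×25.6 + 0.2×42.5 = 51.43%

51.4%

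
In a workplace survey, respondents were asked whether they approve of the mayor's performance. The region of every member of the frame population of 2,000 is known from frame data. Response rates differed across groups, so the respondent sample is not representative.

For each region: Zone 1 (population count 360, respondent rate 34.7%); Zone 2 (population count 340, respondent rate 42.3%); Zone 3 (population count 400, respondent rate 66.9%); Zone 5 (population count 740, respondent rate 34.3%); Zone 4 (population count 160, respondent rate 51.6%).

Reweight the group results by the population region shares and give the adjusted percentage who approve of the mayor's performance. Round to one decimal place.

43.6%

Weight each group's respondent value by its population share:
  Zone 1: (360/2,000) × 34.7 = 6.246
  Zone 2: (340/2,000) × 42.3 = 7.191
  Zone 3: (400/2,000) × 66.9 = 13.38
  Zone 5: (740/2,000) × 34.3 = 12.691
  Zone 4: (160/2,000) × 51.6 = 4.128
Post-stratified estimate = 43.636 → 43.6%.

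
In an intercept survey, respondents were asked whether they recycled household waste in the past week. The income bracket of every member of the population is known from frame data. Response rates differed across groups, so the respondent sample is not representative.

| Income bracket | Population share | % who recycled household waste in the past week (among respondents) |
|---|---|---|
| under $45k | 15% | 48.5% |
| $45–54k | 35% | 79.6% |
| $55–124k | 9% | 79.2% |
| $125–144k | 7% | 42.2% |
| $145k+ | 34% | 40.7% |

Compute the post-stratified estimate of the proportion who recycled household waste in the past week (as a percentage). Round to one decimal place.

59.1%

Reweight to the known income bracket distribution:
  under $45k: 0.15 × 48.5 = 7.275
  $45–54k: 0.35 × 79.6 = 27.86
  $55–124k: 0.09 × 79.2 = 7.128
  $125–144k: 0.07 × 42.2 = 2.954
  $145k+: 0.34 × 40.7 = 13.838
Post-stratified estimate = 59.055 → 59.1%.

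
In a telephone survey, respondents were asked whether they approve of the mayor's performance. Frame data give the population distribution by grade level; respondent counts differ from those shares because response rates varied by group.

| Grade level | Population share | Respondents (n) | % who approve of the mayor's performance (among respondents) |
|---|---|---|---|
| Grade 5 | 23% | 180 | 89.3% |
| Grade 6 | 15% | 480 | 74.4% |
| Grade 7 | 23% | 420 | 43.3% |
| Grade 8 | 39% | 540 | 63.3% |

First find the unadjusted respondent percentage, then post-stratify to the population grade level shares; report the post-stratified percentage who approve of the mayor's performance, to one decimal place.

66.3%

Naive respondent-only estimate (weights = respondent counts):
  (180/1620)×89.3 + (480/1620)×74.4 + (420/1620)×43.3 + (540/1620)×63.3 = 64.2926%
Post-stratifying to population shares instead:
  0.23×89.3 + 0.15×74.4 + 0.23×43.3 + 0.39×63.3 = 66.345%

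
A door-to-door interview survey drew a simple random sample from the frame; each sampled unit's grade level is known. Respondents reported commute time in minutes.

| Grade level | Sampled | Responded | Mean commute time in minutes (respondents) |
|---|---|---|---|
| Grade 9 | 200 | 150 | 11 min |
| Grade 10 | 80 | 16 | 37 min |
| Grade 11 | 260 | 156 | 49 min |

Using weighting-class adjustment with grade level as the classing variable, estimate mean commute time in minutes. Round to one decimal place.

Response rates by class: Grade 9 150/200 = 75%, Grade 10 16/80 = 20%, Grade 11 156/260 = 60%.
With weight = n_sampled/n_responded per class, the weighted class total is n_sampled:
  Grade 9: 200 × 11 = 2200
  Grade 10: 80 × 37 = 2960
  Grade 11: 260 × 49 = 12,740
Adjusted estimate = 17,900 / 540 = 33.1481 → 33.1.

33.1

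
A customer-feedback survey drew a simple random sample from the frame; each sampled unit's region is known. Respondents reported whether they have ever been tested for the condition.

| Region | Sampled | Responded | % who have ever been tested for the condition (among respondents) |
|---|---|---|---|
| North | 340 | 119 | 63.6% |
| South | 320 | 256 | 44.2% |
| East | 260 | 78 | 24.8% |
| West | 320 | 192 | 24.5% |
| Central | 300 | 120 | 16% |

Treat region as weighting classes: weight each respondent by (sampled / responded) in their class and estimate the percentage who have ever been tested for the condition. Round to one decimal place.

35.6%

Class response rates: North 119/340 = 35%, South 256/320 = 80%, East 78/260 = 30%, West 192/320 = 60%, Central 120/300 = 40%.
Each respondent's weight = sampled/responded in their class; summing within a class gives n_sampled, so:
  North: 340 × 63.6 = 21,624
  South: 320 × 44.2 = 14,144
  East: 260 × 24.8 = 6448
  West: 320 × 24.5 = 7840
  Central: 300 × 16 = 4800
Adjusted estimate = 54,856 / 1,540 = 35.6208 → 35.6%.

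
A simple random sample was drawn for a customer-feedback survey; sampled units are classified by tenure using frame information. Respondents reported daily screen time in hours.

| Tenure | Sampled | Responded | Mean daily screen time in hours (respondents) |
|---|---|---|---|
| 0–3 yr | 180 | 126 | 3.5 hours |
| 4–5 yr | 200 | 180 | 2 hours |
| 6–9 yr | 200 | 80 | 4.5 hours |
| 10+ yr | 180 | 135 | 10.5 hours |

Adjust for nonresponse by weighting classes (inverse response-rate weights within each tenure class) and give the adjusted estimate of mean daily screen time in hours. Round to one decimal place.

Response rates by class: 0–3 yr 126/180 = 70%, 4–5 yr 180/200 = 90%, 6–9 yr 80/200 = 40%, 10+ yr 135/180 = 75%.
Each respondent's weight = sampled/responded in their class; summing within a class gives n_sampled, so:
  0–3 yr: 180 × 3.5 = 630
  4–5 yr: 200 × 2 = 400
  6–9 yr: 200 × 4.5 = 900
  10+ yr: 180 × 10.5 = 1890
Adjusted estimate = 3820 / 760 = 5.02632 → 5.0.

5.0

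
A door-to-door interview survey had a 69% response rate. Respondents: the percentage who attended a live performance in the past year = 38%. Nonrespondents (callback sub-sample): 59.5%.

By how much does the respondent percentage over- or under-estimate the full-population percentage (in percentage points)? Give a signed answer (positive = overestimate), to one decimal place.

-6.7 percentage points

Nonresponse fraction = 1 − 0.69 = 0.31.
Bias = (nonresponse fraction) × (respondent percentage − nonrespondent percentage)
     = 0.31 × (38 − 59.5) = 0.31 × -21.5 = -6.665.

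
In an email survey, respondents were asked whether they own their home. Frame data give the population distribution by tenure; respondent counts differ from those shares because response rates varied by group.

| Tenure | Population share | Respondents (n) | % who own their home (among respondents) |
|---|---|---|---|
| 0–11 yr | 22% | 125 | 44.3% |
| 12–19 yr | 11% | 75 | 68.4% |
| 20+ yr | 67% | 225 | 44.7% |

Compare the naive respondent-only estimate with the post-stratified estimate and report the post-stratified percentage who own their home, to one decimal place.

47.2%

Without adjustment, the pooled respondent share is:
  (125/425)×44.3 + (75/425)×68.4 + (225/425)×44.7 = 48.7647%
Post-stratifying to population shares instead:
  0.22×44.3 + 0.11×68.4 + 0.67×44.7 = 47.219%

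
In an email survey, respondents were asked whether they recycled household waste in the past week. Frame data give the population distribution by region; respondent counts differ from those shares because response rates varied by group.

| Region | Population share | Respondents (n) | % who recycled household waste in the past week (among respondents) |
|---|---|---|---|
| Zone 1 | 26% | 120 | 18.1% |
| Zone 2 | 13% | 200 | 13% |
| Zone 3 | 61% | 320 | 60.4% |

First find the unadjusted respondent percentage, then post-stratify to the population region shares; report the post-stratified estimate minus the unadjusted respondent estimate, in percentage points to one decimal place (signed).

Without adjustment, the pooled respondent share is:
  (120/640)×18.1 + (200/640)×13 + (320/640)×60.4 = 37.6562%
Post-stratifying to population shares instead:
  0.26×18.1 + 0.13×13 + 0.61×60.4 = 43.24%
Difference = 43.24 − 37.6562 = 5.5838 pp.

+5.6 percentage points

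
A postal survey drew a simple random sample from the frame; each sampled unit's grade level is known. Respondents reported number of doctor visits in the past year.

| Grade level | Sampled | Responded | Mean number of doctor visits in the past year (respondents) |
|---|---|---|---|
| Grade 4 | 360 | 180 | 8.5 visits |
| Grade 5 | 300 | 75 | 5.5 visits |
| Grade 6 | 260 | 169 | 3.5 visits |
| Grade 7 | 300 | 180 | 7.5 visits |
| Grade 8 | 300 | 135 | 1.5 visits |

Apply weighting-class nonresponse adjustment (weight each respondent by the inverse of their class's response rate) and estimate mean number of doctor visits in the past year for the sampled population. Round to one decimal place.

5.5

Response rates by class: Grade 4 180/360 = 50%, Grade 5 75/300 = 25%, Grade 6 169/260 = 65%, Grade 7 180/300 = 60%, Grade 8 135/300 = 45%.
Each respondent's weight = sampled/responded in their class; summing within a class gives n_sampled, so:
  Grade 4: 360 × 8.5 = 3060
  Grade 5: 300 × 5.5 = 1650
  Grade 6: 260 × 3.5 = 910
  Grade 7: 300 × 7.5 = 2250
  Grade 8: 300 × 1.5 = 450
Adjusted estimate = 8320 / 1,520 = 5.47368 → 5.5.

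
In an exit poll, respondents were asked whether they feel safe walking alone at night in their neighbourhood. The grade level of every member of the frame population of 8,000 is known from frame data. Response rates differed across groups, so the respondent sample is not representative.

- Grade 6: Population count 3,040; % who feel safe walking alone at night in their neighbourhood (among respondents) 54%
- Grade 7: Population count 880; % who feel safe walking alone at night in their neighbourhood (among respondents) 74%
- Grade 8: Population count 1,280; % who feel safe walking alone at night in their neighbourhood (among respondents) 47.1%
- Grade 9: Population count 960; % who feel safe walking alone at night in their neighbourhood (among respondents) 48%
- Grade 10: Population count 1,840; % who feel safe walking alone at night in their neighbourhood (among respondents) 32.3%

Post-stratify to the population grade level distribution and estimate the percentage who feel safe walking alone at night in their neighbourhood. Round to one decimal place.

49.4%

Reweight to the known grade level distribution:
  Grade 6: (3,040/8,000) × 54 = 20.52
  Grade 7: (880/8,000) × 74 = 8.14
  Grade 8: (1,280/8,000) × 47.1 = 7.536
  Grade 9: (960/8,000) × 48 = 5.76
  Grade 10: (1,840/8,000) × 32.3 = 7.429
Post-stratified estimate = 49.385 → 49.4%.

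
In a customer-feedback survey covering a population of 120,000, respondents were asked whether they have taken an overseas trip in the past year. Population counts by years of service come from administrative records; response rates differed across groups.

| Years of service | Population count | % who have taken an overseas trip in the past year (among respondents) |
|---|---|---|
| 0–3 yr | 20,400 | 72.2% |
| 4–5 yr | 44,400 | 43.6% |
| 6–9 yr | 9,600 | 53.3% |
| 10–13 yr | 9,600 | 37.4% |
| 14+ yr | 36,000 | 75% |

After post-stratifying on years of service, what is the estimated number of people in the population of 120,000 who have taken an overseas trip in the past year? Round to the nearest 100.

Each cell contributes its population count × the respondent rate:
  0–3 yr: 20,400 × 72.2% = 14728.8
  4–5 yr: 44,400 × 43.6% = 19358.4
  6–9 yr: 9,600 × 53.3% = 5116.8
  10–13 yr: 9,600 × 37.4% = 3590.4
  14+ yr: 36,000 × 75% = 27,000
Estimated total = 69794.4 → 69,800.

69,800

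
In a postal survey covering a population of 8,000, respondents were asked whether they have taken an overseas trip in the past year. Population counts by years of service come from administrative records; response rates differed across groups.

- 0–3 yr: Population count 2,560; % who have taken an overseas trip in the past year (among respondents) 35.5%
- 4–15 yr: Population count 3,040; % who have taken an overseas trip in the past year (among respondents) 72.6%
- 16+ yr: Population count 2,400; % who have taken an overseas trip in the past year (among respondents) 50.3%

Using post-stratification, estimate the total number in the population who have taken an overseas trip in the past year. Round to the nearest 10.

4,320

Estimated count per cell = population count × respondent percentage:
  0–3 yr: 2,560 × 35.5% = 908.8
  4–15 yr: 3,040 × 72.6% = 2207.04
  16+ yr: 2,400 × 50.3% = 1207.2
Estimated total = 4323.04 → 4,320.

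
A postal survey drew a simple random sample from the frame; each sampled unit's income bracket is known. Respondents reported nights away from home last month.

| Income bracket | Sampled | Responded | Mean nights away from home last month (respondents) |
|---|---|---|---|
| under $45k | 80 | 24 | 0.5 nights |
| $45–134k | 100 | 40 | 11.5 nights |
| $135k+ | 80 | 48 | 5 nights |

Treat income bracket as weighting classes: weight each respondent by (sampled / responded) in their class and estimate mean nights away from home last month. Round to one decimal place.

6.1

Response rates by class: under $45k 24/80 = 30%, $45–134k 40/100 = 40%, $135k+ 48/80 = 60%.
Inverse-response-rate weighting restores each class to its sampled count, so class totals weight by n_sampled:
  under $45k: 80 × 0.5 = 40
  $45–134k: 100 × 11.5 = 1150
  $135k+: 80 × 5 = 400
Adjusted estimate = 1590 / 260 = 6.11538 → 6.1.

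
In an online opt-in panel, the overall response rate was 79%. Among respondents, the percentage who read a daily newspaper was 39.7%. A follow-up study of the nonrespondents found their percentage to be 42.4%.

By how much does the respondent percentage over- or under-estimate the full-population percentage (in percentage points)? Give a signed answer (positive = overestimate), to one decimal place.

-0.6 percentage points

Nonresponse fraction = 1 − 0.79 = 0.21.
Bias = (nonresponse fraction) × (respondent percentage − nonrespondent percentage)
     = 0.21 × (39.7 − 42.4) = 0.21 × -2.7 = -0.567.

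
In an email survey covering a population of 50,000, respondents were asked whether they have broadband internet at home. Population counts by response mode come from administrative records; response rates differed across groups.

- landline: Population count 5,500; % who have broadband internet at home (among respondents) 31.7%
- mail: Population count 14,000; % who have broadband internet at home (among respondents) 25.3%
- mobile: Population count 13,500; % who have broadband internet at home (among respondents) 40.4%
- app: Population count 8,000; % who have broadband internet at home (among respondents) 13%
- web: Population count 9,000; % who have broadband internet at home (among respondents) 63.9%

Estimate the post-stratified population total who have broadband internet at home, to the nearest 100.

17,500

Each cell contributes its population count × the respondent rate:
  landline: 5,500 × 31.7% = 1743.5
  mail: 14,000 × 25.3% = 3542
  mobile: 13,500 × 40.4% = 5454
  app: 8,000 × 13% = 1040
  web: 9,000 × 63.9% = 5751
Estimated total = 17530.5 → 17,500.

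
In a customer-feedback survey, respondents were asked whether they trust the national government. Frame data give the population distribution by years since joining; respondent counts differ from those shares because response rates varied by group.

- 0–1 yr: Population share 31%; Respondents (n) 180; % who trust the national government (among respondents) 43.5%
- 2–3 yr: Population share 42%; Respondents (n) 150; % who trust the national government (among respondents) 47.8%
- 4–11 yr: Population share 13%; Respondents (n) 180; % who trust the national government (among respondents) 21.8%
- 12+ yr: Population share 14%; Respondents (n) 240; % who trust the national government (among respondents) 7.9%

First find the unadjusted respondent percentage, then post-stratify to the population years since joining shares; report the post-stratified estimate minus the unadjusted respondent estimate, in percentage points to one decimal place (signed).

+9.7 percentage points

Naive respondent-only estimate (weights = respondent counts):
  (180/750)×43.5 + (150/750)×47.8 + (180/750)×21.8 + (240/750)×7.9 = 27.76%
Post-stratified estimate weights by population shares:
  0.31×43.5 + 0.42×47.8 + 0.13×21.8 + 0.14×7.9 = 37.501%
Difference = 37.501 − 27.76 = 9.741 pp.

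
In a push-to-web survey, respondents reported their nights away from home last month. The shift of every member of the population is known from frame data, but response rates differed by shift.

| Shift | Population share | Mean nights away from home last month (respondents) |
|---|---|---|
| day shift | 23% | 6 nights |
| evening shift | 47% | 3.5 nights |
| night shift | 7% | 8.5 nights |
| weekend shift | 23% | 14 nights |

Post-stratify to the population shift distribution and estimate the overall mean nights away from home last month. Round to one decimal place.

6.8

Post-stratification weights by population share, not respondent share:
  day shift: 0.23 × 6 = 1.38
  evening shift: 0.47 × 3.5 = 1.645
  night shift: 0.07 × 8.5 = 0.595
  weekend shift: 0.23 × 14 = 3.22
Post-stratified estimate = 6.84 → 6.8.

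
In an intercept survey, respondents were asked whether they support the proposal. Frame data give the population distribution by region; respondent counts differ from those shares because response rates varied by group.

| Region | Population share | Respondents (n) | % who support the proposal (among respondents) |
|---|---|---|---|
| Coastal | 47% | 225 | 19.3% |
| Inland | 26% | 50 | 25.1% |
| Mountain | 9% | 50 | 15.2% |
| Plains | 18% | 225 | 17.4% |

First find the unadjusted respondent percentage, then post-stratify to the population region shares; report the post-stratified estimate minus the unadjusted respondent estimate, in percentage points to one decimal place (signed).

Naive respondent-only estimate (weights = respondent counts):
  (225/550)×19.3 + (50/550)×25.1 + (50/550)×15.2 + (225/550)×17.4 = 18.6773%
Post-stratified estimate weights by population shares:
  0.47×19.3 + 0.26×25.1 + 0.09×15.2 + 0.18×17.4 = 20.097%
Difference = 20.097 − 18.6773 = 1.4197 pp.

+1.4 percentage points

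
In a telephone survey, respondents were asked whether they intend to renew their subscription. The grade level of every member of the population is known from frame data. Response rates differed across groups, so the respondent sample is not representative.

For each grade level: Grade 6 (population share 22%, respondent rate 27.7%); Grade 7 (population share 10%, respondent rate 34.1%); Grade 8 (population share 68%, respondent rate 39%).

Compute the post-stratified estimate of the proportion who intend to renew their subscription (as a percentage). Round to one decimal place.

Weight each group's respondent value by its population share:
  Grade 6: 0.22 × 27.7 = 6.094
  Grade 7: 0.1 × 34.1 = 3.41
  Grade 8: 0.68 × 39 = 26.52
Post-stratified estimate = 36.024 → 36.0%.

36.0%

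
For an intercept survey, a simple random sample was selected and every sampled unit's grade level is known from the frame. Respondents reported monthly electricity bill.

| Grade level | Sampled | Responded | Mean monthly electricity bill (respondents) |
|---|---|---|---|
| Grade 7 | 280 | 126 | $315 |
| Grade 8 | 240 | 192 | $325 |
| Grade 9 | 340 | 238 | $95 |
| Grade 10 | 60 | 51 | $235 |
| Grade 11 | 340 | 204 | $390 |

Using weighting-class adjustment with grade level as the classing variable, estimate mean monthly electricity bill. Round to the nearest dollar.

Response rates by class: Grade 7 126/280 = 45%, Grade 8 192/240 = 80%, Grade 9 238/340 = 70%, Grade 10 51/60 = 85%, Grade 11 204/340 = 60%.
With weight = n_sampled/n_responded per class, the weighted class total is n_sampled:
  Grade 7: 280 × 315 = 88,200
  Grade 8: 240 × 325 = 78,000
  Grade 9: 340 × 95 = 32,300
  Grade 10: 60 × 235 = 14,100
  Grade 11: 340 × 390 = 132,600
Adjusted estimate = 345,200 / 1,260 = 273.968 → $274.

$274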